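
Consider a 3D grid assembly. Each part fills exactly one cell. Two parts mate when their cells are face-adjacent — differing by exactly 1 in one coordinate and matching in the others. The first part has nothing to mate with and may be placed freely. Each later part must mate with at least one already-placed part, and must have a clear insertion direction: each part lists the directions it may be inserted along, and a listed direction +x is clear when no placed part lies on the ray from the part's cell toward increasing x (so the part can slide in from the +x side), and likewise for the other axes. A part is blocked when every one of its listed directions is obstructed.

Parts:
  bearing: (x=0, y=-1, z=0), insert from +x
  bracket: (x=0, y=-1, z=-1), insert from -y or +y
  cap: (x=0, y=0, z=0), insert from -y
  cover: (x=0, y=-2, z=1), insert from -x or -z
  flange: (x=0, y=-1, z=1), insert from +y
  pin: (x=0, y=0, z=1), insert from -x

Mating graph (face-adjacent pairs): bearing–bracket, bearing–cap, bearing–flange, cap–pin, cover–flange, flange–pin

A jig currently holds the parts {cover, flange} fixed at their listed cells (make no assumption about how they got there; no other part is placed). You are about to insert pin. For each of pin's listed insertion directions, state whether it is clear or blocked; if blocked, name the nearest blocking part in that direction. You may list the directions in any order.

-x: clear

-x: ray from pin(0, 0, 1) has no placed part ⇒ clear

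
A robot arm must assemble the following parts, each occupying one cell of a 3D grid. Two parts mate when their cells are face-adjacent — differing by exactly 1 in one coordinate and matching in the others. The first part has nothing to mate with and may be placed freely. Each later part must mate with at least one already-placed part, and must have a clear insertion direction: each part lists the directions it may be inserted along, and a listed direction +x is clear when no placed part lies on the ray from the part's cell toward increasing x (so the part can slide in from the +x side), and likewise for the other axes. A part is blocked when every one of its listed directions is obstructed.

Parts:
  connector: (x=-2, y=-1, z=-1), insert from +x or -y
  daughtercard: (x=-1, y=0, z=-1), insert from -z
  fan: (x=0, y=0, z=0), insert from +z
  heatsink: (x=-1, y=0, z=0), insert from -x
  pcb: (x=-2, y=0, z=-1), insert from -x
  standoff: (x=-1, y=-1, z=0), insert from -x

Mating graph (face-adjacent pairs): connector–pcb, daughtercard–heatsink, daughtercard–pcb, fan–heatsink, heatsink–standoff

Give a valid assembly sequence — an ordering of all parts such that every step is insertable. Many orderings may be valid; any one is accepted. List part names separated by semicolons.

connector; pcb; daughtercard; heatsink; standoff; fan

1. connector@(-2, -1, -1) [+x clear] — {connector}
2. pcb@(-2, 0, -1) [-x clear] — {connector, pcb}
3. daughtercard@(-1, 0, -1) [-z clear] — {connector, daughtercard, pcb}
4. heatsink@(-1, 0, 0) [-x clear] — {connector, daughtercard, heatsink, pcb}
5. standoff@(-1, -1, 0) [-x clear] — {connector, daughtercard, heatsink, pcb, standoff}
6. fan@(0, 0, 0) [+z clear] — {connector, daughtercard, fan, heatsink, pcb, standoff}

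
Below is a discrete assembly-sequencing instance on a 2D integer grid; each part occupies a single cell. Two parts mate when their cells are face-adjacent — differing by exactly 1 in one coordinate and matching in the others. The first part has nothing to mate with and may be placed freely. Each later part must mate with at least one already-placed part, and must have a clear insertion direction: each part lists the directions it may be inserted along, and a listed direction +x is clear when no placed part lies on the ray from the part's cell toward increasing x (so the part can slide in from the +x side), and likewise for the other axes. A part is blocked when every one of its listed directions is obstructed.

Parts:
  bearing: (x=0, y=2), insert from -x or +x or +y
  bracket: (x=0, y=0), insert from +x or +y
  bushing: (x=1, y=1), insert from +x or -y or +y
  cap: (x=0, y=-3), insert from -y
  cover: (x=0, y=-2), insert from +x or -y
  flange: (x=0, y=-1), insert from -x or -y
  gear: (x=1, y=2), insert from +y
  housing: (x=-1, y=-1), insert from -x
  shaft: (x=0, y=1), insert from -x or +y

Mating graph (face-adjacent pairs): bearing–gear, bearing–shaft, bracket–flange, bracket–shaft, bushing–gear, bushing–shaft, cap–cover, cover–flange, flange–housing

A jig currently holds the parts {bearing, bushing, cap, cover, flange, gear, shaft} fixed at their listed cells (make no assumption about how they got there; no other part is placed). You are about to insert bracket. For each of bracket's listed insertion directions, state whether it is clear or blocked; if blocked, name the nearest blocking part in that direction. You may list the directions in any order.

+x: ray from bracket(0, 0) has no placed part ⇒ clear
+y: nearest on ray is shaft@(0, 1) ⇒ blocked

+x: clear; +y: blocked by shaft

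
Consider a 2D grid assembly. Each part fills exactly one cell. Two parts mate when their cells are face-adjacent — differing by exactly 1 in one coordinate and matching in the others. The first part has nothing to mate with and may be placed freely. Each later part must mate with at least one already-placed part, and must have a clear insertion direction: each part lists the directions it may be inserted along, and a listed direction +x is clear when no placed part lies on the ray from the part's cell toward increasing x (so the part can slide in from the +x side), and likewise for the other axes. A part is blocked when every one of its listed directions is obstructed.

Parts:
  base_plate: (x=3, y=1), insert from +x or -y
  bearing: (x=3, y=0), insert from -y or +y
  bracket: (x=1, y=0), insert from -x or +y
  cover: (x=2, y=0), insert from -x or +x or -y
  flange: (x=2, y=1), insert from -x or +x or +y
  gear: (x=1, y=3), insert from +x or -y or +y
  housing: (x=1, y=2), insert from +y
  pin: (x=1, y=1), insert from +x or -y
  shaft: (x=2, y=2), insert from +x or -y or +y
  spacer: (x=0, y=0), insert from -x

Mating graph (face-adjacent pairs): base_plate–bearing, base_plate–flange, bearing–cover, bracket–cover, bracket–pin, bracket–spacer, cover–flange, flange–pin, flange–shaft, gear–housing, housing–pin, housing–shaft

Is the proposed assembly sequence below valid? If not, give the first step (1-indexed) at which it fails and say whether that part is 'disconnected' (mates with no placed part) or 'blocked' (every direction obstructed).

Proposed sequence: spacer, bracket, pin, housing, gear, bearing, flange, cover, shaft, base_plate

1. spacer@(0, 0) [-x clear] — {spacer}
2. bracket@(1, 0) [+y clear] — {bracket, spacer}
3. pin@(1, 1) [+x clear] — {bracket, pin, spacer}
4. housing@(1, 2) [+y clear] — {bracket, housing, pin, spacer}
5. gear@(1, 3) [+x clear] — {bracket, gear, housing, pin, spacer}
6. bearing@(3, 0) — no placed neighbour ⇒ disconnected

Invalid at step 6 (disconnected)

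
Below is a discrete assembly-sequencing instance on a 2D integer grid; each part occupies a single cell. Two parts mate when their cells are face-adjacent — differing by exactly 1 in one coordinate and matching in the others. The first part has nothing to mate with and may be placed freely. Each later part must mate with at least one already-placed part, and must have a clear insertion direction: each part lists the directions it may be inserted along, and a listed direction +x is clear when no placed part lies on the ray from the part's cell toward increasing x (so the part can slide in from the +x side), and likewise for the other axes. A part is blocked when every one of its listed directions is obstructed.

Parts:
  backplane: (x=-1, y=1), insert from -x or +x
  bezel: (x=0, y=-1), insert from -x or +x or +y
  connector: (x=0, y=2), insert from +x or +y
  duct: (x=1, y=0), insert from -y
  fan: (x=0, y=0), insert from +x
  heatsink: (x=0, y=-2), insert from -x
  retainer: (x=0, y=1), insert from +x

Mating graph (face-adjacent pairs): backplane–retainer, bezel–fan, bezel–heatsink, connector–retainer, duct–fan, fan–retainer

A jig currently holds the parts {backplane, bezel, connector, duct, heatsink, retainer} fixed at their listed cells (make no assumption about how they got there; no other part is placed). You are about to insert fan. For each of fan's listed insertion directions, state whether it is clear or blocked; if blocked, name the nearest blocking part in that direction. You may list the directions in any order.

+x: nearest on ray is duct@(1, 0) ⇒ blocked

+x: blocked by duct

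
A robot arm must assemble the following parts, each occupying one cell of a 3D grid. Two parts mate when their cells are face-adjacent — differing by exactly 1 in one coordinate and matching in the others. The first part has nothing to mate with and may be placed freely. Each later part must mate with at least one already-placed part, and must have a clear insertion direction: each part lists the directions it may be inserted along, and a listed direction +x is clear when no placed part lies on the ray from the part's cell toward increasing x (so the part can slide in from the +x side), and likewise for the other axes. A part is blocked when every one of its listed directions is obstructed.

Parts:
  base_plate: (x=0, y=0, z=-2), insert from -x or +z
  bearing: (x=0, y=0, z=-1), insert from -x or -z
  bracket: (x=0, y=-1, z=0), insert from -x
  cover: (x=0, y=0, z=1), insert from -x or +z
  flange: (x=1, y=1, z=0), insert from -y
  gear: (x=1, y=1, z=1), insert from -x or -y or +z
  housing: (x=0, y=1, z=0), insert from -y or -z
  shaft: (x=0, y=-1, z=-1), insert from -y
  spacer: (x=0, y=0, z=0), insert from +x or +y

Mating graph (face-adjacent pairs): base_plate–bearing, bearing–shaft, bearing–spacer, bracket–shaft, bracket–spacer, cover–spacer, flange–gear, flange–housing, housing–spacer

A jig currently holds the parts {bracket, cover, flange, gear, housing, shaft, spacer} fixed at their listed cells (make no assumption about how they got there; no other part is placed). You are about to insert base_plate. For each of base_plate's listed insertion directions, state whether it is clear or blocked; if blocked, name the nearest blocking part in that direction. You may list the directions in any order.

+z: blocked by spacer; -x: clear

-x: ray from base_plate(0, 0, -2) has no placed part ⇒ clear
+z: nearest on ray is spacer@(0, 0, 0) ⇒ blocked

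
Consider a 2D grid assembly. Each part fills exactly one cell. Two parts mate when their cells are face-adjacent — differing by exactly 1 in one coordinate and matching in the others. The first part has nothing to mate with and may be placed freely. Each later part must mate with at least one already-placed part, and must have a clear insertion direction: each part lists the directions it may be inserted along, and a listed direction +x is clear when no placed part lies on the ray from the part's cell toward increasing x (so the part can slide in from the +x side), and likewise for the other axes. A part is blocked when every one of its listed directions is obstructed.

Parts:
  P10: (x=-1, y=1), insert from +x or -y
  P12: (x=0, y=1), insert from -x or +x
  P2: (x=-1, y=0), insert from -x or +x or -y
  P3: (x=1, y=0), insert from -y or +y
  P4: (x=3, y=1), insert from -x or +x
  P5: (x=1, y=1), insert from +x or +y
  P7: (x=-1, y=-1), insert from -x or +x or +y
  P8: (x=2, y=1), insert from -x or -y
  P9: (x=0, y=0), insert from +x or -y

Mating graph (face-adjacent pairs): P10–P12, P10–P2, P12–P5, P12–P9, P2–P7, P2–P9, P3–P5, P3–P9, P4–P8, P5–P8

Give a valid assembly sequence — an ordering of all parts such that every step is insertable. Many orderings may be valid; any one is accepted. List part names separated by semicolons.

1. P4@(3, 1) [-x clear] — {P4}
2. P8@(2, 1) [-x clear] — {P4, P8}
3. P5@(1, 1) [+y clear] — {P4, P5, P8}
4. P3@(1, 0) [-y clear] — {P3, P4, P5, P8}
5. P12@(0, 1) [-x clear] — {P12, P3, P4, P5, P8}
6. P10@(-1, 1) [-y clear] — {P10, P12, P3, P4, P5, P8}
7. P9@(0, 0) [-y clear] — {P10, P12, P3, P4, P5, P8, P9}
8. P2@(-1, 0) [-x clear] — {P10, P12, P2, P3, P4, P5, P8, P9}
9. P7@(-1, -1) [-x clear] — {P10, P12, P2, P3, P4, P5, P7, P8, P9}

P4; P8; P5; P3; P12; P10; P9; P2; P7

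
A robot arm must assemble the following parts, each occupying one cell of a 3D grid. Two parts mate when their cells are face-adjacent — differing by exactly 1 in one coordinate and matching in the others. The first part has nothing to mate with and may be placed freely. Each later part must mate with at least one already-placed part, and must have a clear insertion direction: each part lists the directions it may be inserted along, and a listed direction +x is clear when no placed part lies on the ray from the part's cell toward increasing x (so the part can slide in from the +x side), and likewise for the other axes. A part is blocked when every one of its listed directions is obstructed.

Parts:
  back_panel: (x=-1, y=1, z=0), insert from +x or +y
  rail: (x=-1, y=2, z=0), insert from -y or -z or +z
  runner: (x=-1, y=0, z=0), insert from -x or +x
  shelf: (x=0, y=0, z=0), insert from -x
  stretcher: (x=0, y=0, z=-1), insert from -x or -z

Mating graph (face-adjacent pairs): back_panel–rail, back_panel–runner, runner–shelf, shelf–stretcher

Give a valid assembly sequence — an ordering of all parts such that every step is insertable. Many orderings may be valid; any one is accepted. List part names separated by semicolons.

stretcher; shelf; runner; back_panel; rail

1. stretcher@(0, 0, -1) [-x clear] — {stretcher}
2. shelf@(0, 0, 0) [-x clear] — {shelf, stretcher}
3. runner@(-1, 0, 0) [-x clear] — {runner, shelf, stretcher}
4. back_panel@(-1, 1, 0) [+x clear] — {back_panel, runner, shelf, stretcher}
5. rail@(-1, 2, 0) [-z clear] — {back_panel, rail, runner, shelf, stretcher}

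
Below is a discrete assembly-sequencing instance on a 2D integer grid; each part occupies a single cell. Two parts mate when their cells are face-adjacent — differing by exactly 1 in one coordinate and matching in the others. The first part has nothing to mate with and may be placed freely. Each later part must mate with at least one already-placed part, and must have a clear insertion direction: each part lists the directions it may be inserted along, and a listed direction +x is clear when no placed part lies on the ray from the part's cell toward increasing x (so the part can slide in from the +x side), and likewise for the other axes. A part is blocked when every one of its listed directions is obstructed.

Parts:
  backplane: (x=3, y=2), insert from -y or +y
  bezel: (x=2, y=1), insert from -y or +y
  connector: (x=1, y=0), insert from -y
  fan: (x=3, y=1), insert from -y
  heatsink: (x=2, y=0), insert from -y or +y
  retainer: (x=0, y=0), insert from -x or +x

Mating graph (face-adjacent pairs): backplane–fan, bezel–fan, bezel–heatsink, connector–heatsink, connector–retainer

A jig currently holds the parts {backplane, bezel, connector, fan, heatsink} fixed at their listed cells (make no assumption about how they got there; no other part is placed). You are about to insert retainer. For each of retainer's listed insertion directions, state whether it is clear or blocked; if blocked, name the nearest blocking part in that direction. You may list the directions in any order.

-x: ray from retainer(0, 0) has no placed part ⇒ clear
+x: nearest on ray is connector@(1, 0) ⇒ blocked

+x: blocked by connector; -x: clear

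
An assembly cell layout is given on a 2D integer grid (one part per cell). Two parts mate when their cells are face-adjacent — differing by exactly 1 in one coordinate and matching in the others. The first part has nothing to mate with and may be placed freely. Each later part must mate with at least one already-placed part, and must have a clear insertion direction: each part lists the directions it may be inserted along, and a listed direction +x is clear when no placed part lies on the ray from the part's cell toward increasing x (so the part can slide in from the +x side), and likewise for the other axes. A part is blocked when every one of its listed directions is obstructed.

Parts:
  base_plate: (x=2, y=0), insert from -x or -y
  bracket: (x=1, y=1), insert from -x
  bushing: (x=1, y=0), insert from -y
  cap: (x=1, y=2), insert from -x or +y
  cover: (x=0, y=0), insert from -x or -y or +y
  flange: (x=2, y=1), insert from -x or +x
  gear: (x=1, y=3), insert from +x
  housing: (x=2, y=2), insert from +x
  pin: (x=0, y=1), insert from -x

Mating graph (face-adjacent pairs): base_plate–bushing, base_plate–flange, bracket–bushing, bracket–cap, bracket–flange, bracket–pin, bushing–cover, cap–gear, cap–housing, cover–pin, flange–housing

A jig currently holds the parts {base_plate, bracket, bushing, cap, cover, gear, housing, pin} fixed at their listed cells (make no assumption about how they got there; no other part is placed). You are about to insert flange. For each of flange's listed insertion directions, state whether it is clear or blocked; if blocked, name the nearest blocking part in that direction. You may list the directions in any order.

+x: clear; -x: blocked by bracket

-x: nearest on ray is bracket@(1, 1) ⇒ blocked
+x: ray from flange(2, 1) has no placed part ⇒ clear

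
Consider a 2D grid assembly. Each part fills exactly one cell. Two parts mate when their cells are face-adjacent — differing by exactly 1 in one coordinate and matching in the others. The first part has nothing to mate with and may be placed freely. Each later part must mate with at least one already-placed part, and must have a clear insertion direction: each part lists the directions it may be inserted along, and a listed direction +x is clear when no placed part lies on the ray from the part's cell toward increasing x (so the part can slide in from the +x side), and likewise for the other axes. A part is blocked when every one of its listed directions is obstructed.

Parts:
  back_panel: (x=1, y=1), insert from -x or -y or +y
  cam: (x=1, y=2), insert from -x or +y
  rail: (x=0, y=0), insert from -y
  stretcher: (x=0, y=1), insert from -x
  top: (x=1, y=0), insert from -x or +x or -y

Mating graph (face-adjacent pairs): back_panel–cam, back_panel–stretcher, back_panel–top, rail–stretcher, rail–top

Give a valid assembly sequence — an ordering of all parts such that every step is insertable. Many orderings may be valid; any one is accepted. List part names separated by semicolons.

1. stretcher@(0, 1) [-x clear] — {stretcher}
2. back_panel@(1, 1) [-y clear] — {back_panel, stretcher}
3. cam@(1, 2) [-x clear] — {back_panel, cam, stretcher}
4. top@(1, 0) [-x clear] — {back_panel, cam, stretcher, top}
5. rail@(0, 0) [-y clear] — {back_panel, cam, rail, stretcher, top}

stretcher; back_panel; cam; top; rail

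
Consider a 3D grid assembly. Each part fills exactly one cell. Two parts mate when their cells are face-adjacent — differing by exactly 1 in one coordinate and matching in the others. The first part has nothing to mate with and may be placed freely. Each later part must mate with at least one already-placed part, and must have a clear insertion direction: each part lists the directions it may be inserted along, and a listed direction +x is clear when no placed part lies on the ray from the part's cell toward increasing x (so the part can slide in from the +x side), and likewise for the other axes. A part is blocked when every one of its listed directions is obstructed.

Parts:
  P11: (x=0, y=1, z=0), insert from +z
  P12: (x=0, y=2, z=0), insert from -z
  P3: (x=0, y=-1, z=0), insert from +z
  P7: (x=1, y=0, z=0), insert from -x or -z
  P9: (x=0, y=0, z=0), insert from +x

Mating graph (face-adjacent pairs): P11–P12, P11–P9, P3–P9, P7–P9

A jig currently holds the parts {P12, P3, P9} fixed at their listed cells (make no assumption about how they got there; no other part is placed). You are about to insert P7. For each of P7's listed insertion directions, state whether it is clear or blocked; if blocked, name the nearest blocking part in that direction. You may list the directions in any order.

-x: blocked by P9; -z: clear

-x: nearest on ray is P9@(0, 0, 0) ⇒ blocked
-z: ray from P7(1, 0, 0) has no placed part ⇒ clear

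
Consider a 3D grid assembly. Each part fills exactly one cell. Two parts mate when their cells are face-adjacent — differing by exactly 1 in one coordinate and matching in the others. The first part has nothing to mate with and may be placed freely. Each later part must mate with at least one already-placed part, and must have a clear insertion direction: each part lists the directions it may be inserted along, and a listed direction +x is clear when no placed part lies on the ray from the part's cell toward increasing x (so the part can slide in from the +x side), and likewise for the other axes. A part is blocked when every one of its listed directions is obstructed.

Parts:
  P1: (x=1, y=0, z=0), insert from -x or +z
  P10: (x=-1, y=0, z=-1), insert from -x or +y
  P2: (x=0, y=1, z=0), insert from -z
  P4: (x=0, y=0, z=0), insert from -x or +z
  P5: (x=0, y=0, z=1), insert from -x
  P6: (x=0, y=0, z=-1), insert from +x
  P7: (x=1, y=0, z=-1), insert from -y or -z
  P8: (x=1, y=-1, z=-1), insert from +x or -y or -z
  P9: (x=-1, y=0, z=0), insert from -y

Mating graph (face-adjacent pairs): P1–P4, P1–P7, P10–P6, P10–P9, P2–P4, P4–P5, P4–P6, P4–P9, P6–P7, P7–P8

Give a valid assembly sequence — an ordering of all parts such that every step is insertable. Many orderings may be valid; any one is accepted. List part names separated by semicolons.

1. P2@(0, 1, 0) [-z clear] — {P2}
2. P4@(0, 0, 0) [-x clear] — {P2, P4}
3. P1@(1, 0, 0) [+z clear] — {P1, P2, P4}
4. P6@(0, 0, -1) [+x clear] — {P1, P2, P4, P6}
5. P7@(1, 0, -1) [-y clear] — {P1, P2, P4, P6, P7}
6. P10@(-1, 0, -1) [-x clear] — {P1, P10, P2, P4, P6, P7}
7. P8@(1, -1, -1) [+x clear] — {P1, P10, P2, P4, P6, P7, P8}
8. P5@(0, 0, 1) [-x clear] — {P1, P10, P2, P4, P5, P6, P7, P8}
9. P9@(-1, 0, 0) [-y clear] — {P1, P10, P2, P4, P5, P6, P7, P8, P9}

P2; P4; P1; P6; P7; P10; P8; P5; P9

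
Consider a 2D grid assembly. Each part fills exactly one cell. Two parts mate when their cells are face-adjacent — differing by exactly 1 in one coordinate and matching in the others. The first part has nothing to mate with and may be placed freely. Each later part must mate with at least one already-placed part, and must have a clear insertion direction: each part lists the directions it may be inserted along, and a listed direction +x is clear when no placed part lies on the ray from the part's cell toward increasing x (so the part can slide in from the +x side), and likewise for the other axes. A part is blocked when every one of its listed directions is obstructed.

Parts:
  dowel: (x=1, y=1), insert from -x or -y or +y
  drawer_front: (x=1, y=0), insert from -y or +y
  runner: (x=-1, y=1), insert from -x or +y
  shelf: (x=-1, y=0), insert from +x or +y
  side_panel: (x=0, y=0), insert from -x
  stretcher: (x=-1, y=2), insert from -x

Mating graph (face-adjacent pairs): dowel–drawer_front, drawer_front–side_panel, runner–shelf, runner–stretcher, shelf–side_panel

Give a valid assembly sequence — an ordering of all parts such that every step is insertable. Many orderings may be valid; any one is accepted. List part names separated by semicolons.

dowel; drawer_front; side_panel; shelf; runner; stretcher

1. dowel@(1, 1) [-x clear] — {dowel}
2. drawer_front@(1, 0) [-y clear] — {dowel, drawer_front}
3. side_panel@(0, 0) [-x clear] — {dowel, drawer_front, side_panel}
4. shelf@(-1, 0) [+y clear] — {dowel, drawer_front, shelf, side_panel}
5. runner@(-1, 1) [-x clear] — {dowel, drawer_front, runner, shelf, side_panel}
6. stretcher@(-1, 2) [-x clear] — {dowel, drawer_front, runner, shelf, side_panel, stretcher}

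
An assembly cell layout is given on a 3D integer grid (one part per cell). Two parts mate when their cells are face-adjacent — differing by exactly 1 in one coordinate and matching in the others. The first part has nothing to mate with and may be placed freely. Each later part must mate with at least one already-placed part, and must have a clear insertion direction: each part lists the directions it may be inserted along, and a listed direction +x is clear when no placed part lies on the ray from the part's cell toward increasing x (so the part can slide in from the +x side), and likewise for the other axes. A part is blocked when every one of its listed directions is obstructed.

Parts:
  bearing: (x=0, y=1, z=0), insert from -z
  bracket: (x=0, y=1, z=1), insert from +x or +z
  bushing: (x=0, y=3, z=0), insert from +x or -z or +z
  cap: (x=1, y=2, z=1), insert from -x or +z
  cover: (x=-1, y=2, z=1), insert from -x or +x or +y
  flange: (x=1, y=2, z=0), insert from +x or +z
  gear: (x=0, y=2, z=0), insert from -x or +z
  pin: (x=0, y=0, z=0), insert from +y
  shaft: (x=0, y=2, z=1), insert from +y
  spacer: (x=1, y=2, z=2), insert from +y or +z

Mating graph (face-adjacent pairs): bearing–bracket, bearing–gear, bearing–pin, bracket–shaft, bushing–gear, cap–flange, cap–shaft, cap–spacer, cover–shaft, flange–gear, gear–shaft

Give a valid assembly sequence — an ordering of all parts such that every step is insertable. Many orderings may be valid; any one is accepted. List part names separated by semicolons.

1. pin@(0, 0, 0) [+y clear] — {pin}
2. bearing@(0, 1, 0) [-z clear] — {bearing, pin}
3. bracket@(0, 1, 1) [+x clear] — {bearing, bracket, pin}
4. shaft@(0, 2, 1) [+y clear] — {bearing, bracket, pin, shaft}
5. cover@(-1, 2, 1) [-x clear] — {bearing, bracket, cover, pin, shaft}
6. cap@(1, 2, 1) [+z clear] — {bearing, bracket, cap, cover, pin, shaft}
7. spacer@(1, 2, 2) [+y clear] — {bearing, bracket, cap, cover, pin, shaft, spacer}
8. gear@(0, 2, 0) [-x clear] — {bearing, bracket, cap, cover, gear, pin, shaft, spacer}
9. bushing@(0, 3, 0) [+x clear] — {bearing, bracket, bushing, cap, cover, gear, pin, shaft, spacer}
10. flange@(1, 2, 0) [+x clear] — {bearing, bracket, bushing, cap, cover, flange, gear, pin, shaft, spacer}

pin; bearing; bracket; shaft; cover; cap; spacer; gear; bushing; flange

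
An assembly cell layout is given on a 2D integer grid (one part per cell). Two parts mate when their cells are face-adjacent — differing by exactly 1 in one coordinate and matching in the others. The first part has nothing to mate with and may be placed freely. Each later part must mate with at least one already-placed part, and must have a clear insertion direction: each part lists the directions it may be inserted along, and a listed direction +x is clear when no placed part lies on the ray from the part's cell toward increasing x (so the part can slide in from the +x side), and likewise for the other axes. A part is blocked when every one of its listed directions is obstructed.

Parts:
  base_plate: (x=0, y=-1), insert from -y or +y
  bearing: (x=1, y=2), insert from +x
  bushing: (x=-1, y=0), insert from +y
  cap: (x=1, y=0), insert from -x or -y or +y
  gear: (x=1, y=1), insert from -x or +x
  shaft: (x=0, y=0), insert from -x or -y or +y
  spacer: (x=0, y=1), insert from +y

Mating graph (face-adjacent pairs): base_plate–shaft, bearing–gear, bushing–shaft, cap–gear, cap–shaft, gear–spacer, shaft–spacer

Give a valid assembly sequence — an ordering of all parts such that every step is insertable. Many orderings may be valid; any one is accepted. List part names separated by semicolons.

1. bushing@(-1, 0) [+y clear] — {bushing}
2. shaft@(0, 0) [-y clear] — {bushing, shaft}
3. cap@(1, 0) [-y clear] — {bushing, cap, shaft}
4. spacer@(0, 1) [+y clear] — {bushing, cap, shaft, spacer}
5. base_plate@(0, -1) [-y clear] — {base_plate, bushing, cap, shaft, spacer}
6. gear@(1, 1) [+x clear] — {base_plate, bushing, cap, gear, shaft, spacer}
7. bearing@(1, 2) [+x clear] — {base_plate, bearing, bushing, cap, gear, shaft, spacer}

bushing; shaft; cap; spacer; base_plate; gear; bearing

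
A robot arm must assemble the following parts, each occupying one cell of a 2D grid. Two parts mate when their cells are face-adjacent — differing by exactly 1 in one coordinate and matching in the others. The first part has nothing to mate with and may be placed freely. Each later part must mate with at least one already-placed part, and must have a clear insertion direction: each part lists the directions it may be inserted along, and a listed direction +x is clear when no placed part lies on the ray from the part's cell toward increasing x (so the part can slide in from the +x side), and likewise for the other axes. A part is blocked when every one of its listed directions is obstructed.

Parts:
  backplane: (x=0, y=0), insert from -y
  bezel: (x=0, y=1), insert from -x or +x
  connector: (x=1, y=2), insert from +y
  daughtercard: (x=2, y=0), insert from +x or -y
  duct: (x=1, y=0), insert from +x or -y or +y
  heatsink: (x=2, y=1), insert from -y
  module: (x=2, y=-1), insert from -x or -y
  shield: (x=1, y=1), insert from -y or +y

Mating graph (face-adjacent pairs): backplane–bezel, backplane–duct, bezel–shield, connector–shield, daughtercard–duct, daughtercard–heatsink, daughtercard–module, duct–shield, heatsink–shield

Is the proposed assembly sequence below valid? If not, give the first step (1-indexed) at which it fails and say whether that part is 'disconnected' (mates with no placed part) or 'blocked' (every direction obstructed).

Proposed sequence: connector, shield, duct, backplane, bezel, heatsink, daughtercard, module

Valid

1. connector@(1, 2) [+y clear] — {connector}
2. shield@(1, 1) [-y clear] — {connector, shield}
3. duct@(1, 0) [+x clear] — {connector, duct, shield}
4. backplane@(0, 0) [-y clear] — {backplane, connector, duct, shield}
5. bezel@(0, 1) [-x clear] — {backplane, bezel, connector, duct, shield}
6. heatsink@(2, 1) [-y clear] — {backplane, bezel, connector, duct, heatsink, shield}
7. daughtercard@(2, 0) [+x clear] — {backplane, bezel, connector, daughtercard, duct, heatsink, shield}
8. module@(2, -1) [-x clear] — {backplane, bezel, connector, daughtercard, duct, heatsink, module, shield}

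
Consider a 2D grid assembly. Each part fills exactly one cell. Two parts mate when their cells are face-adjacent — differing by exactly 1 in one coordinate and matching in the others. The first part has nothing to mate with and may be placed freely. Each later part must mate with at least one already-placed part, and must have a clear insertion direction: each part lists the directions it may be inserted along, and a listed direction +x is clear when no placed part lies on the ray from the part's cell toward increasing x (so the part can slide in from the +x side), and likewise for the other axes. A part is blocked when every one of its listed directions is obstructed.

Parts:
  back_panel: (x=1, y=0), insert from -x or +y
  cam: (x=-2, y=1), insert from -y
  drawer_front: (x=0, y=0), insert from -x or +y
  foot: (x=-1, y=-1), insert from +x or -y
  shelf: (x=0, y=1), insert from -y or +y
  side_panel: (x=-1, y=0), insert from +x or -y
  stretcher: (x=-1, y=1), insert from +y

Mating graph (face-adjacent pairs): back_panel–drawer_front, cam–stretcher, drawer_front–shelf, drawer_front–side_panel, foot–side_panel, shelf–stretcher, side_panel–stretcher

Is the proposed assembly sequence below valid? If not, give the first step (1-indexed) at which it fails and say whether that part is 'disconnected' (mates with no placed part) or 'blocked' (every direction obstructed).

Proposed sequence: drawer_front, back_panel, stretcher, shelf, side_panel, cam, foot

1. drawer_front@(0, 0) [-x clear] — {drawer_front}
2. back_panel@(1, 0) [+y clear] — {back_panel, drawer_front}
3. stretcher@(-1, 1) — no placed neighbour ⇒ disconnected

Invalid at step 3 (disconnected)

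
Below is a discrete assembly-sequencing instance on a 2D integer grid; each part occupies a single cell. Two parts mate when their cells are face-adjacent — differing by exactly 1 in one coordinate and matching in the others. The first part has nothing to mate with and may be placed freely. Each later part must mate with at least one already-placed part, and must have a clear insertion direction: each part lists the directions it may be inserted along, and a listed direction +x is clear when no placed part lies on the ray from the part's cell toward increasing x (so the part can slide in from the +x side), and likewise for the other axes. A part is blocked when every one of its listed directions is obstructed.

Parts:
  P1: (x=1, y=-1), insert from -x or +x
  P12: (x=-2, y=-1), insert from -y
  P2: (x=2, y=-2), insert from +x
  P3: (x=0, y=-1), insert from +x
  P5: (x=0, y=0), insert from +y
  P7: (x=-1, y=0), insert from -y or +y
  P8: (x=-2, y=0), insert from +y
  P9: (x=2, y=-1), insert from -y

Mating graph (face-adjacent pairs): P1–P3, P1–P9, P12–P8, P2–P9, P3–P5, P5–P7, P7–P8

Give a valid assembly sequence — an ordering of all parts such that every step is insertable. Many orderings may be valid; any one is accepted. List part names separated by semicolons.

1. P5@(0, 0) [+y clear] — {P5}
2. P3@(0, -1) [+x clear] — {P3, P5}
3. P1@(1, -1) [+x clear] — {P1, P3, P5}
4. P9@(2, -1) [-y clear] — {P1, P3, P5, P9}
5. P2@(2, -2) [+x clear] — {P1, P2, P3, P5, P9}
6. P7@(-1, 0) [-y clear] — {P1, P2, P3, P5, P7, P9}
7. P8@(-2, 0) [+y clear] — {P1, P2, P3, P5, P7, P8, P9}
8. P12@(-2, -1) [-y clear] — {P1, P12, P2, P3, P5, P7, P8, P9}

P5; P3; P1; P9; P2; P7; P8; P12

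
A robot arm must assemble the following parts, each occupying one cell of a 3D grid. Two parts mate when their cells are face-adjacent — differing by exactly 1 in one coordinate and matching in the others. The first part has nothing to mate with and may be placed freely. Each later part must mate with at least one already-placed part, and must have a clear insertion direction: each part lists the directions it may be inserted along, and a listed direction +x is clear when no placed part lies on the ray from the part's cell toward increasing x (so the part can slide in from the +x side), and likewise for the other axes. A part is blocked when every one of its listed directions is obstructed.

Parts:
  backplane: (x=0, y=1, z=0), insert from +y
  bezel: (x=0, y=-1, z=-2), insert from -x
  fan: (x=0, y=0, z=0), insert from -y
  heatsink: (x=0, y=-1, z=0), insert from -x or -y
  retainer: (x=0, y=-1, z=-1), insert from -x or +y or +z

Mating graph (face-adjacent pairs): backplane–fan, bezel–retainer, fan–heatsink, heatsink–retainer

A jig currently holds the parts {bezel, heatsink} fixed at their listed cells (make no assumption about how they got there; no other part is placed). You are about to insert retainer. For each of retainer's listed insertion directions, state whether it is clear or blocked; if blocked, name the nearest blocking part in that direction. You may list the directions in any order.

+y: clear; +z: blocked by heatsink; -x: clear

-x: ray from retainer(0, -1, -1) has no placed part ⇒ clear
+y: ray from retainer(0, -1, -1) has no placed part ⇒ clear
+z: nearest on ray is heatsink@(0, -1, 0) ⇒ blocked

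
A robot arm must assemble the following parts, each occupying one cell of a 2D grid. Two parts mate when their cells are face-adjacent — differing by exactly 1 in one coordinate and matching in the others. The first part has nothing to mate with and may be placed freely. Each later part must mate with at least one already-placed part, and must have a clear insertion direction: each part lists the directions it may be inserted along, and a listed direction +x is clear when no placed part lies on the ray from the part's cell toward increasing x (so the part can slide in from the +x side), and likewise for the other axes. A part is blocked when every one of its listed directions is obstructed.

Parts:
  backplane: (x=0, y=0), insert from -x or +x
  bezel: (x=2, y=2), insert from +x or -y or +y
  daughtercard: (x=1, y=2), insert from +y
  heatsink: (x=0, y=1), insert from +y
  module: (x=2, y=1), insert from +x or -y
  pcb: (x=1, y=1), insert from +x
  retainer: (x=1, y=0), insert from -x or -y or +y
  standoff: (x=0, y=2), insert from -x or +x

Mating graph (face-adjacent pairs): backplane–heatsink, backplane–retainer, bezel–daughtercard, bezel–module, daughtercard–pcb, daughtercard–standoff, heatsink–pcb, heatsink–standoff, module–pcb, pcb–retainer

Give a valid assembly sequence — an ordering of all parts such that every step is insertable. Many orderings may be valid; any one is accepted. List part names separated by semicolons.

heatsink; standoff; daughtercard; backplane; retainer; pcb; module; bezel

1. heatsink@(0, 1) [+y clear] — {heatsink}
2. standoff@(0, 2) [-x clear] — {heatsink, standoff}
3. daughtercard@(1, 2) [+y clear] — {daughtercard, heatsink, standoff}
4. backplane@(0, 0) [-x clear] — {backplane, daughtercard, heatsink, standoff}
5. retainer@(1, 0) [-y clear] — {backplane, daughtercard, heatsink, retainer, standoff}
6. pcb@(1, 1) [+x clear] — {backplane, daughtercard, heatsink, pcb, retainer, standoff}
7. module@(2, 1) [+x clear] — {backplane, daughtercard, heatsink, module, pcb, retainer, standoff}
8. bezel@(2, 2) [+x clear] — {backplane, bezel, daughtercard, heatsink, module, pcb, retainer, standoff}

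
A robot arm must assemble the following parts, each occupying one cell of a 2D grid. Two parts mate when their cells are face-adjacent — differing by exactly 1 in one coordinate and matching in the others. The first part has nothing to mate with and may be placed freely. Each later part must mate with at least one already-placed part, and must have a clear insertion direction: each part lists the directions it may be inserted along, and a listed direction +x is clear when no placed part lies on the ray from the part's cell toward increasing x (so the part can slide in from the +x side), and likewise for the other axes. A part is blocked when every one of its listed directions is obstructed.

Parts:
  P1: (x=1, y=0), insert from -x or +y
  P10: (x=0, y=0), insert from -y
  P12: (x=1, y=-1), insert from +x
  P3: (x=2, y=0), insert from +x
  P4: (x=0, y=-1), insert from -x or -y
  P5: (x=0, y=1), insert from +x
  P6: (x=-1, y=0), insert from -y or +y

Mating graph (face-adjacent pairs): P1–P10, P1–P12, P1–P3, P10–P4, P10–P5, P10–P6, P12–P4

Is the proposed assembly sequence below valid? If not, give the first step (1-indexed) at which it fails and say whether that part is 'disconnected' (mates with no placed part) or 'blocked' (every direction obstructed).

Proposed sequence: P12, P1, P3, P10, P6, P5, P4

Valid

1. P12@(1, -1) [+x clear] — {P12}
2. P1@(1, 0) [-x clear] — {P1, P12}
3. P3@(2, 0) [+x clear] — {P1, P12, P3}
4. P10@(0, 0) [-y clear] — {P1, P10, P12, P3}
5. P6@(-1, 0) [-y clear] — {P1, P10, P12, P3, P6}
6. P5@(0, 1) [+x clear] — {P1, P10, P12, P3, P5, P6}
7. P4@(0, -1) [-x clear] — {P1, P10, P12, P3, P4, P5, P6}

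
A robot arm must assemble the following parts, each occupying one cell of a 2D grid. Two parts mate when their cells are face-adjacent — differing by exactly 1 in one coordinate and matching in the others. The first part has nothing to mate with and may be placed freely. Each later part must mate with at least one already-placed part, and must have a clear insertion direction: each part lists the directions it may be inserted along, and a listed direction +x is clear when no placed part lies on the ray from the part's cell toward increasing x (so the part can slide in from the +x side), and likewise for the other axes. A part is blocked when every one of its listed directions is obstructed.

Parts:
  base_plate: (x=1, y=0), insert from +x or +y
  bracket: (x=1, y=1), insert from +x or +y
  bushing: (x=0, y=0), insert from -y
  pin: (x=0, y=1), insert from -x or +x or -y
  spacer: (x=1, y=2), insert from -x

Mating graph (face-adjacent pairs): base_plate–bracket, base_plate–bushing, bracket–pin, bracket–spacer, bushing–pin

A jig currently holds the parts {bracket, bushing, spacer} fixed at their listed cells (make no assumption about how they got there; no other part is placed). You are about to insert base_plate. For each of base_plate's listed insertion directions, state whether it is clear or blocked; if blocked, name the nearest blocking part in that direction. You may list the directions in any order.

+x: clear; +y: blocked by bracket

+x: ray from base_plate(1, 0) has no placed part ⇒ clear
+y: nearest on ray is bracket@(1, 1) ⇒ blocked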